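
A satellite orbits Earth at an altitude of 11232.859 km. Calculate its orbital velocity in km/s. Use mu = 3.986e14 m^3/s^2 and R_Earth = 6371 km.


r = R_E + alt = 6371.0 + 11232.859 = 17603.8590 km = 1.7603859e+07 m
v = sqrt(mu/r) = sqrt(3.986e14 / 1.7603859e+07) = 4758.4412 m/s = 4.7584 km/s

4.7584 km/s


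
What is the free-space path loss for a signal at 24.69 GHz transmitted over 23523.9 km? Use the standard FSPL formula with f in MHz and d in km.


f = 24.69 GHz = 24690.0000 MHz
d = 23523.9 km
FSPL = 32.44 + 20*log10(24690.0000) + 20*log10(23523.9)
FSPL = 32.44 + 87.8504 + 87.4302
FSPL = 207.7206 dB

207.7206 dB


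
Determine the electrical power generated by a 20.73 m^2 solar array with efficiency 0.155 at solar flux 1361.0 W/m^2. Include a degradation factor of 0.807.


P = area * eta * S * degradation
P = 20.73 * 0.155 * 1361.0 * 0.807
P = 3529.0894 W

3529.0894 W


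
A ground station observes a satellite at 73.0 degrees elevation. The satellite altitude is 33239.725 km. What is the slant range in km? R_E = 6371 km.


h = 33239.725 km, el = 73.0 deg
d = -R_E*sin(el) + sqrt((R_E*sin(el))^2 + 2*R_E*h + h^2)
d = -6371.0000*sin(1.2741) + sqrt((6371.0000*0.9563048)^2 + 2*6371.0000*33239.725 + 33239.725^2)
d = 33474.2863 km

33474.2863 km


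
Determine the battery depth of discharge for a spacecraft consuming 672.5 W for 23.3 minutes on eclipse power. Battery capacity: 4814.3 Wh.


E_used = P * t / 60 = 672.5 * 23.3 / 60 = 261.1542 Wh
DOD = E_used / E_total * 100 = 261.1542 / 4814.3 * 100
DOD = 5.4246 %

5.4246 %


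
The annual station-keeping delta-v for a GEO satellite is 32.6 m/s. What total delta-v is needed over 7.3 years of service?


dV = rate * years = 32.6 * 7.3
dV = 237.9800 m/s

237.9800 m/s


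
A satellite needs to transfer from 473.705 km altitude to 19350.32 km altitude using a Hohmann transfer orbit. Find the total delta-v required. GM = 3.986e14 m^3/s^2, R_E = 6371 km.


r1 = 6844.7050 km = 6.844705e+06 m
r2 = 25721.3200 km = 2.572132e+07 m
dv1 = sqrt(mu/r1)*(sqrt(2*r2/(r1+r2)) - 1) = 1959.9739 m/s
dv2 = sqrt(mu/r2)*(1 - sqrt(2*r1/(r1+r2))) = 1384.3049 m/s
total dv = |dv1| + |dv2| = 1959.9739 + 1384.3049 = 3344.2788 m/s = 3.3443 km/s

3.3443 km/s


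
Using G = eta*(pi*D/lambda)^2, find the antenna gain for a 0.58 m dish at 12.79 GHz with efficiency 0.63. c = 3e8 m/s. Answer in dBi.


lambda = c/f = 3e8 / 1.279e+10 = 0.02345582 m
G = eta*(pi*D/lambda)^2 = 0.63*(pi*0.58/0.02345582)^2
G = 3801.8490 (linear)
G = 10*log10(3801.8490) = 35.7999 dBi

35.7999 dBi


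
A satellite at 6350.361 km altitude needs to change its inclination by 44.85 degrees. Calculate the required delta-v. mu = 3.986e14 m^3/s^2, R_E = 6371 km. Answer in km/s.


r = 12721.3610 km = 1.2721361e+07 m
V = sqrt(mu/r) = 5597.6000 m/s
di = 44.85 deg = 0.7827802 rad
dV = 2*V*sin(di/2) = 2*5597.6000*sin(0.3913901)
dV = 4270.6749 m/s = 4.2707 km/s

4.2707 km/s


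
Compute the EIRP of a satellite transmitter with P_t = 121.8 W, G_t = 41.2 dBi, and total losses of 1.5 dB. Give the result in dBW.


Pt = 121.8 W = 20.8565 dBW
EIRP = Pt_dBW + Gt - losses = 20.8565 + 41.2 - 1.5 = 60.5565 dBW

60.5565 dBW


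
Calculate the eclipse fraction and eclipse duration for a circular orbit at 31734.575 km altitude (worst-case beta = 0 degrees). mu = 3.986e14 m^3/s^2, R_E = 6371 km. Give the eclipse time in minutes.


r = 38105.5750 km
T = 1233.7943 min
Eclipse fraction = arcsin(R_E/r)/pi = arcsin(6371.0000/38105.5750)/pi
= arcsin(0.1671934)/pi = 0.05347042
Eclipse duration = 0.05347042 * 1233.7943 = 65.9715 min

65.9715 minutes


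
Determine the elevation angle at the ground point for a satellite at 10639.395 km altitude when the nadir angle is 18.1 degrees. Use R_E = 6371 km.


r = R_E + alt = 17010.3950 km
Law of sines in the satellite / Earth-center / ground-point triangle:
  sin(nadir)/R_E = sin(90 + el)/r  =>  cos(el) = (r/R_E)*sin(nadir)
cos(el) = (17010.3950 / 6371.0000) * sin(18.1 deg) = 0.8294975
el = arccos(0.8294975) = 33.9528 deg
(Earth-central angle = 90 - nadir - el = 37.9472 deg)

33.9528 degrees


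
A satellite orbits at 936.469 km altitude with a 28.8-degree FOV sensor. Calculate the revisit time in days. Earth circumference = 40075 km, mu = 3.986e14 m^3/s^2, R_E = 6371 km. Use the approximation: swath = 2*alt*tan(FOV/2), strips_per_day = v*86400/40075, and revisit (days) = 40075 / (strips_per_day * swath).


swath = 2*936.469*tan(0.2513274) = 480.8887 km
v = sqrt(mu/r) = 7385.5893 m/s = 7.3856 km/s
strips/day = v*86400/40075 = 7.3856*86400/40075 = 15.9230
coverage/day = strips * swath = 15.9230 * 480.8887 = 7657.1998 km
revisit = 40075 / 7657.1998 = 5.2336 days

5.2336 days


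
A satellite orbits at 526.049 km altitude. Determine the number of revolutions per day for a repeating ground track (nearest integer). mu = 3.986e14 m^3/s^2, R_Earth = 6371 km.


r = 6.897049e+06 m
T = 2*pi*sqrt(r^3/mu) = 5700.4112 s = 95.0069 min
revs/day = 1440 / 95.0069 = 15.1568
Rounded: 15 revolutions per day

15 revolutions per day


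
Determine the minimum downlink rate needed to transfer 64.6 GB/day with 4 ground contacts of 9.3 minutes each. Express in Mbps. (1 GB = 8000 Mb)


total contact time = 4 * 9.3 * 60 = 2232.0000 s
data = 64.6 GB = 516800.0000 Mb
rate = 516800.0000 / 2232.0000 = 231.5412 Mbps

231.5412 Mbps


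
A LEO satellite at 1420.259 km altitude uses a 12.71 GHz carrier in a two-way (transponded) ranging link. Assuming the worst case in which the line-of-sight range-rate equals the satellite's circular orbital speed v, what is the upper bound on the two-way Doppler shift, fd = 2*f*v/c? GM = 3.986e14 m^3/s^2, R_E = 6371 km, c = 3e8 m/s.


r = 7.791259e+06 m
v = sqrt(mu/r) = 7152.6146 m/s (worst-case radial velocity)
f = 12.71 GHz = 1.271e+10 Hz
fd = 2*f*v/c = 2*1.271e+10*7152.6146/3.0e+08
fd = 606064.8793 Hz

606064.8793 Hz


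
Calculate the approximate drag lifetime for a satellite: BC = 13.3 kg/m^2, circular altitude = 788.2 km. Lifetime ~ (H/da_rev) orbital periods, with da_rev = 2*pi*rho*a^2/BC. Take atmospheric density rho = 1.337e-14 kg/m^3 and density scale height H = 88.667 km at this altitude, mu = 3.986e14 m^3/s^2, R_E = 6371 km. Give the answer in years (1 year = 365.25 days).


a = R_E + alt = 7159.2000 km = 7.1592e+06 m
da_rev = 2*pi*rho*a^2/BC = 2*pi*1.337e-14*(7.1592e+06)^2/13.3 = 0.323734232 m per revolution
N = H/da_rev = 88667.0000 m / 0.323734232 m = 273888.2429 revolutions
P = 2*pi*sqrt(a^3/mu) = 6028.4819 s
lifetime = N*P = 273888.2429 * 6028.4819 = 1.6511303e+09 s = 19110.3047 days
years = 19110.3047 / 365.25 = 52.3212 years

52.3212 years


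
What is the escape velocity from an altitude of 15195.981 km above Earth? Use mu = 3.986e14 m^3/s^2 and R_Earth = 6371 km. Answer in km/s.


r = 6371.0 + 15195.981 = 21566.9810 km = 2.1566981e+07 m
v_esc = sqrt(2*mu/r) = sqrt(2*3.986e14 / 2.1566981e+07)
v_esc = 6079.7954 m/s = 6.0798 km/s

6.0798 km/s


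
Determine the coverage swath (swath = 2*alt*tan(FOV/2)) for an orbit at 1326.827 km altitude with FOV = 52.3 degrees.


FOV = 52.3 deg = 0.9128072 rad
swath = 2 * alt * tan(FOV/2) = 2 * 1326.827 * tan(0.4564036)
swath = 2 * 1326.827 * 0.4909775
swath = 1302.8844 km

1302.8844 km


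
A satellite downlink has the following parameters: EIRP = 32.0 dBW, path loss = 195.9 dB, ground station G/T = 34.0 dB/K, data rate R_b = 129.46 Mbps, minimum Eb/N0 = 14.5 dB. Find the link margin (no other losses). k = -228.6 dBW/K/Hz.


C/N0 = EIRP - FSPL + G/T - k = 32.0 - 195.9 + 34.0 - (-228.6)
C/N0 = 98.7000 dB-Hz
R_b = 129.46 Mbps = 1.2946e+08 bps -> 10*log10(R_b) = 81.1214 dB-Hz
Eb/N0 = C/N0 - 10*log10(R_b) = 98.7000 - 81.1214 = 17.5786 dB
Margin = Eb/N0 - Eb/N0_req = 17.5786 - 14.5 = 3.0786 dB (link closes)

3.0786 dB


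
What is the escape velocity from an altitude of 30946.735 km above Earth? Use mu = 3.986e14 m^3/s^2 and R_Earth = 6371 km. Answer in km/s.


r = 6371.0 + 30946.735 = 37317.7350 km = 3.7317735e+07 m
v_esc = sqrt(2*mu/r) = sqrt(2*3.986e14 / 3.7317735e+07)
v_esc = 4621.9581 m/s = 4.6220 km/s

4.6220 km/s


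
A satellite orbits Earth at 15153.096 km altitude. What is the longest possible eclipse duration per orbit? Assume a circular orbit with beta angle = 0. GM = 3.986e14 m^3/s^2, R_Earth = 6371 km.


r = 21524.0960 km
T = 523.7781 min
Eclipse fraction = arcsin(R_E/r)/pi = arcsin(6371.0000/21524.0960)/pi
= arcsin(0.2959938)/pi = 0.09565079
Eclipse duration = 0.09565079 * 523.7781 = 50.0998 min

50.0998 minutes


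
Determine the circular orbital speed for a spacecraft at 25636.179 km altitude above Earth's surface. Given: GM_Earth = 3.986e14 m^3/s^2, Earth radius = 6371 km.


r = R_E + alt = 6371.0 + 25636.179 = 32007.1790 km = 3.2007179e+07 m
v = sqrt(mu/r) = sqrt(3.986e14 / 3.2007179e+07) = 3528.9455 m/s = 3.5289 km/s

3.5289 km/s


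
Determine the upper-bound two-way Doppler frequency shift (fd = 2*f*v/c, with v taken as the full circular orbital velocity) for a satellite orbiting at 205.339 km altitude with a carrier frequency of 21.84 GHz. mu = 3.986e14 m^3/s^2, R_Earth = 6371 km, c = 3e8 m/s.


r = 6.576339e+06 m
v = sqrt(mu/r) = 7785.3215 m/s (worst-case radial velocity)
f = 21.84 GHz = 2.184e+10 Hz
fd = 2*f*v/c = 2*2.184e+10*7785.3215/3.0e+08
fd = 1.1335428e+06 Hz

1.1335e+06 Hz


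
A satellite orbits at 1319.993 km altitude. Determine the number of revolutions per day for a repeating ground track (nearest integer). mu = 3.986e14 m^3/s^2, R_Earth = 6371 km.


r = 7.690993e+06 m
T = 2*pi*sqrt(r^3/mu) = 6712.5084 s = 111.8751 min
revs/day = 1440 / 111.8751 = 12.8715
Rounded: 13 revolutions per day

13 revolutions per day


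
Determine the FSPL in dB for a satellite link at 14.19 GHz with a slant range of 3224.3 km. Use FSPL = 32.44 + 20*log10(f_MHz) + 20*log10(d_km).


f = 14.19 GHz = 14190.0000 MHz
d = 3224.3 km
FSPL = 32.44 + 20*log10(14190.0000) + 20*log10(3224.3)
FSPL = 32.44 + 83.0396 + 70.1687
FSPL = 185.6484 dB

185.6484 dB


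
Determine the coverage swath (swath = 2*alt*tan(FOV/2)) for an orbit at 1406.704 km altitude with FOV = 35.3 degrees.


FOV = 35.3 deg = 0.6161012 rad
swath = 2 * alt * tan(FOV/2) = 2 * 1406.704 * tan(0.3080506)
swath = 2 * 1406.704 * 0.3181794
swath = 895.1686 km

895.1686 km


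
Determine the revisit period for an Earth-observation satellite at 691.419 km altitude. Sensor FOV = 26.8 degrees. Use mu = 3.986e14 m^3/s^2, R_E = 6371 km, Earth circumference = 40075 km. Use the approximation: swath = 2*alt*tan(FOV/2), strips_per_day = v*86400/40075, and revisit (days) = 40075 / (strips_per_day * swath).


swath = 2*691.419*tan(0.2338741) = 329.4385 km
v = sqrt(mu/r) = 7512.6284 m/s = 7.5126 km/s
strips/day = v*86400/40075 = 7.5126*86400/40075 = 16.1969
coverage/day = strips * swath = 16.1969 * 329.4385 = 5335.8848 km
revisit = 40075 / 5335.8848 = 7.5105 days

7.5105 days


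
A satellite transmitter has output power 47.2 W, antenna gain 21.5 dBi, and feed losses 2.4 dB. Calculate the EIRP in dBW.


Pt = 47.2 W = 16.7394 dBW
EIRP = Pt_dBW + Gt - losses = 16.7394 + 21.5 - 2.4 = 35.8394 dBW

35.8394 dBW


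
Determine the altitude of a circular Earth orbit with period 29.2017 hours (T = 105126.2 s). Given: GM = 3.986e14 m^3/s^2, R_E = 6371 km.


T = 105126.2 s
r = (mu*T^2/(4*pi^2))^(1/3) = (3.986e14 * 105126.2^2 / (4*pi^2))^(1/3)
r = 4.8143002e+07 m = 48143.0015 km
alt = r - R_E = 48143.0015 - 6371 = 41772.0015 km

41772.0015 km


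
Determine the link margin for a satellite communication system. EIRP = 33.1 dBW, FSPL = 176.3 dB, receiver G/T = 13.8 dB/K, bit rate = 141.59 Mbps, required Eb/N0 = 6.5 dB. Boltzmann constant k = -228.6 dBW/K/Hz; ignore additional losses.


C/N0 = EIRP - FSPL + G/T - k = 33.1 - 176.3 + 13.8 - (-228.6)
C/N0 = 99.2000 dB-Hz
R_b = 141.59 Mbps = 1.4159e+08 bps -> 10*log10(R_b) = 81.5103 dB-Hz
Eb/N0 = C/N0 - 10*log10(R_b) = 99.2000 - 81.5103 = 17.6897 dB
Margin = Eb/N0 - Eb/N0_req = 17.6897 - 6.5 = 11.1897 dB (link closes)

11.1897 dB


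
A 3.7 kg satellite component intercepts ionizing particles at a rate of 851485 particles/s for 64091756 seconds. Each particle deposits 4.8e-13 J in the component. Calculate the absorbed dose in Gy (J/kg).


Total energy deposited = rate * time * E_per
  = 851485 * 64091756 * 4.8e-13 = 26.1951 J
Dose = E_total / mass = 26.1951 / 3.7
Dose = 7.0798 Gy

7.0798 Gy


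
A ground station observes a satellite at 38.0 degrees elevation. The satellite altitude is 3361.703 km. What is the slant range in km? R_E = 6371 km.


h = 3361.703 km, el = 38.0 deg
d = -R_E*sin(el) + sqrt((R_E*sin(el))^2 + 2*R_E*h + h^2)
d = -6371.0000*sin(0.6632251) + sqrt((6371.0000*0.6156615)^2 + 2*6371.0000*3361.703 + 3361.703^2)
d = 4415.5417 km

4415.5417 km


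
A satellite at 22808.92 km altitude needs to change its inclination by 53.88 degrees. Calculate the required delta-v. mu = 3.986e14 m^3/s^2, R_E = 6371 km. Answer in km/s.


r = 29179.9200 km = 2.917992e+07 m
V = sqrt(mu/r) = 3695.9544 m/s
di = 53.88 deg = 0.9403834 rad
dV = 2*V*sin(di/2) = 2*3695.9544*sin(0.4701917)
dV = 3348.9574 m/s = 3.3490 km/s

3.3490 km/s


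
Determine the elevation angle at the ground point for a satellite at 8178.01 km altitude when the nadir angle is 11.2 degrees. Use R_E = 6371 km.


r = R_E + alt = 14549.0100 km
Law of sines in the satellite / Earth-center / ground-point triangle:
  sin(nadir)/R_E = sin(90 + el)/r  =>  cos(el) = (r/R_E)*sin(nadir)
cos(el) = (14549.0100 / 6371.0000) * sin(11.2 deg) = 0.4435595
el = arccos(0.4435595) = 63.6688 deg
(Earth-central angle = 90 - nadir - el = 15.1312 deg)

63.6688 degrees


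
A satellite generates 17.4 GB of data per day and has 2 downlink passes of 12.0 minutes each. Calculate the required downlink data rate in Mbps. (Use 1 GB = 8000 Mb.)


total contact time = 2 * 12.0 * 60 = 1440.0000 s
data = 17.4 GB = 139200.0000 Mb
rate = 139200.0000 / 1440.0000 = 96.6667 Mbps

96.6667 Mbps


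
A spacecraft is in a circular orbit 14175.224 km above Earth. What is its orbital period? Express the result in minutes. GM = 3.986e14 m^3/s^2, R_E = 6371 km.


r = 20546.2240 km = 2.0546224e+07 m
T = 2*pi*sqrt(r^3/mu) = 2*pi*sqrt(8.6735334e+21 / 3.986e14)
T = 29309.5566 s = 488.4926 min

488.4926 minutes


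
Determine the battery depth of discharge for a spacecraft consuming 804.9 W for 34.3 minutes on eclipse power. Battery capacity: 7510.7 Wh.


E_used = P * t / 60 = 804.9 * 34.3 / 60 = 460.1345 Wh
DOD = E_used / E_total * 100 = 460.1345 / 7510.7 * 100
DOD = 6.1264 %

6.1264 %


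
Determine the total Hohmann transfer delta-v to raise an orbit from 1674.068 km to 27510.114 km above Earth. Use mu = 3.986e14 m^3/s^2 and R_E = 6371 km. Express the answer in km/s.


r1 = 8045.0680 km = 8.045068e+06 m
r2 = 33881.1140 km = 3.3881114e+07 m
dv1 = sqrt(mu/r1)*(sqrt(2*r2/(r1+r2)) - 1) = 1909.7137 m/s
dv2 = sqrt(mu/r2)*(1 - sqrt(2*r1/(r1+r2))) = 1305.1222 m/s
total dv = |dv1| + |dv2| = 1909.7137 + 1305.1222 = 3214.8359 m/s = 3.2148 km/s

3.2148 km/s


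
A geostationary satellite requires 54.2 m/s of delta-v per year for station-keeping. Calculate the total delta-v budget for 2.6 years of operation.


dV = rate * years = 54.2 * 2.6
dV = 140.9200 m/s

140.9200 m/s


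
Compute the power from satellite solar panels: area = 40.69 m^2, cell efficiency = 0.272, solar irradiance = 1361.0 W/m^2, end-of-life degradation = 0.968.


P = area * eta * S * degradation
P = 40.69 * 0.272 * 1361.0 * 0.968
P = 14581.0929 W

14581.0929 W


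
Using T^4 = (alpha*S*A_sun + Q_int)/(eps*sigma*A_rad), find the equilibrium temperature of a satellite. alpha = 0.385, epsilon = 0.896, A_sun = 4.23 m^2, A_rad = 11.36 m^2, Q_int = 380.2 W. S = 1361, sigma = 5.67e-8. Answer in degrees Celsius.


Numerator = alpha*S*A_sun + Q_int = 0.385*1361*4.23 + 380.2 = 2596.6566 W
Denominator = eps*sigma*A_rad = 0.896*5.67e-8*11.36 = 5.7712435e-07 W/K^4
T^4 = 4.4993017e+09 K^4
T = 258.9920 K = -14.1580 C

-14.1580 degrees Celsius


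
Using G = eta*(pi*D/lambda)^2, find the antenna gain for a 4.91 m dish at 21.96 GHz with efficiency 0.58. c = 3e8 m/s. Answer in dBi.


lambda = c/f = 3e8 / 2.196e+10 = 0.0136612 m
G = eta*(pi*D/lambda)^2 = 0.58*(pi*4.91/0.0136612)^2
G = 739456.9333 (linear)
G = 10*log10(739456.9333) = 58.6891 dBi

58.6891 dBi


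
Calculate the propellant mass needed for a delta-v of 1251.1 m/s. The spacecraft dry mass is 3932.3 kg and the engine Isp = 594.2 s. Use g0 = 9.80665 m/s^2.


ve = Isp * g0 = 594.2 * 9.80665 = 5827.111430 m/s
mass ratio = exp(dv/ve) = exp(1251.1/5827.111430) = 1.23949407
m_prop = m_dry * (mr - 1) = 3932.3 * (1.23949407 - 1)
m_prop = 941.7625 kg

941.7625 kg


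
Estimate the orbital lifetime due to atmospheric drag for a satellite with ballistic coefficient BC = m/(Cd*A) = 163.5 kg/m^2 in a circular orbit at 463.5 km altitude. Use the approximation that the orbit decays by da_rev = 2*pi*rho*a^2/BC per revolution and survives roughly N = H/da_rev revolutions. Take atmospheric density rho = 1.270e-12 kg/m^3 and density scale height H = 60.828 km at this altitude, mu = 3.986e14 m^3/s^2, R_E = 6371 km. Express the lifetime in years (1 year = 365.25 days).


a = R_E + alt = 6834.5000 km = 6.8345e+06 m
da_rev = 2*pi*rho*a^2/BC = 2*pi*1.270e-12*(6.8345e+06)^2/163.5 = 2.279709 m per revolution
N = H/da_rev = 60828.0000 m / 2.279709 m = 26682.3581 revolutions
P = 2*pi*sqrt(a^3/mu) = 5623.0422 s
lifetime = N*P = 26682.3581 * 5623.0422 = 1.5003603e+08 s = 1736.5281 days
years = 1736.5281 / 365.25 = 4.7544 years

4.7544 years


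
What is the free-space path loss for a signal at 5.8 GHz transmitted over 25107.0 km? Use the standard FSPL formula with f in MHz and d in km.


f = 5.8 GHz = 5800.0000 MHz
d = 25107.0 km
FSPL = 32.44 + 20*log10(5800.0000) + 20*log10(25107.0)
FSPL = 32.44 + 75.2686 + 87.9959
FSPL = 195.7045 dB

195.7045 dB


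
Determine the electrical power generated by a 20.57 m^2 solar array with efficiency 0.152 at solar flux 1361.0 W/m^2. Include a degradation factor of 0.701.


P = area * eta * S * degradation
P = 20.57 * 0.152 * 1361.0 * 0.701
P = 2983.0053 W

2983.0053 W


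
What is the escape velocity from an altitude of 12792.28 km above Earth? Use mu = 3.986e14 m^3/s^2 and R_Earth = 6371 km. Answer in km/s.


r = 6371.0 + 12792.28 = 19163.2800 km = 1.916328e+07 m
v_esc = sqrt(2*mu/r) = sqrt(2*3.986e14 / 1.916328e+07)
v_esc = 6449.8367 m/s = 6.4498 km/s

6.4498 km/s


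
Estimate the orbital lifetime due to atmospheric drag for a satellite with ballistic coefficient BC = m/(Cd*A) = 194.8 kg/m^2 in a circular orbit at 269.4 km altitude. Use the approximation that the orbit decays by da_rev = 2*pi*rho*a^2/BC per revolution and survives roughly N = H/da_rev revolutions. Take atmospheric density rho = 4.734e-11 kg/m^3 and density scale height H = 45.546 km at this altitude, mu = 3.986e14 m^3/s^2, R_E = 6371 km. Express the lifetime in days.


a = R_E + alt = 6640.4000 km = 6.6404e+06 m
da_rev = 2*pi*rho*a^2/BC = 2*pi*4.734e-11*(6.6404e+06)^2/194.8 = 67.329851 m per revolution
N = H/da_rev = 45546.0000 m / 67.329851 m = 676.4607 revolutions
P = 2*pi*sqrt(a^3/mu) = 5385.2092 s
lifetime = N*P = 676.4607 * 5385.2092 = 3.6428826e+06 s = 42.1630 days

42.1630 days


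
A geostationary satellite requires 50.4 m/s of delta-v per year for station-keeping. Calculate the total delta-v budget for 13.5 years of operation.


dV = rate * years = 50.4 * 13.5
dV = 680.4000 m/s

680.4000 m/s


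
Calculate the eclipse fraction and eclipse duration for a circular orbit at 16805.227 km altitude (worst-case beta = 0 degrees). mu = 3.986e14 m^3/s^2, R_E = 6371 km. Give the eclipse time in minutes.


r = 23176.2270 km
T = 585.2266 min
Eclipse fraction = arcsin(R_E/r)/pi = arcsin(6371.0000/23176.2270)/pi
= arcsin(0.2748938)/pi = 0.08864268
Eclipse duration = 0.08864268 * 585.2266 = 51.8761 min

51.8761 minutes


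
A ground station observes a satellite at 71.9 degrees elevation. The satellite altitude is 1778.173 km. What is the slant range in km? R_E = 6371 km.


h = 1778.173 km, el = 71.9 deg
d = -R_E*sin(el) + sqrt((R_E*sin(el))^2 + 2*R_E*h + h^2)
d = -6371.0000*sin(1.2549) + sqrt((6371.0000*0.9505157)^2 + 2*6371.0000*1778.173 + 1778.173^2)
d = 1849.4091 km

1849.4091 km


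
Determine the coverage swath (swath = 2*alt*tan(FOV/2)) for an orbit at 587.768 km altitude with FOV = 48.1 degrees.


FOV = 48.1 deg = 0.8395034 rad
swath = 2 * alt * tan(FOV/2) = 2 * 587.768 * tan(0.4197517)
swath = 2 * 587.768 * 0.4462747
swath = 524.6120 km

524.6120 km


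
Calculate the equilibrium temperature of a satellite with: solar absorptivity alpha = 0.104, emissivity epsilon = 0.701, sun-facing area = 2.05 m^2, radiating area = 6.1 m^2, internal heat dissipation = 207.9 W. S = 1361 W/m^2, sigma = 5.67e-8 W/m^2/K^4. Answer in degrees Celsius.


Numerator = alpha*S*A_sun + Q_int = 0.104*1361*2.05 + 207.9 = 498.0652 W
Denominator = eps*sigma*A_rad = 0.701*5.67e-8*6.1 = 2.4245487e-07 W/K^4
T^4 = 2.0542594e+09 K^4
T = 212.8942 K = -60.2558 C

-60.2558 degrees Celsius


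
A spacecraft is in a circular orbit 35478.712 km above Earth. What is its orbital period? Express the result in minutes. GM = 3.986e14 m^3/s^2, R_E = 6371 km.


r = 41849.7120 km = 4.1849712e+07 m
T = 2*pi*sqrt(r^3/mu) = 2*pi*sqrt(7.3295518e+22 / 3.986e14)
T = 85202.0279 s = 1420.0338 min

1420.0338 minutes


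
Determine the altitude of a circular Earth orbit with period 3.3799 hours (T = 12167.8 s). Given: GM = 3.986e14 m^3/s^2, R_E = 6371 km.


T = 12167.8 s
r = (mu*T^2/(4*pi^2))^(1/3) = (3.986e14 * 12167.8^2 / (4*pi^2))^(1/3)
r = 1.1434062e+07 m = 11434.0625 km
alt = r - R_E = 11434.0625 - 6371 = 5063.0625 km

5063.0625 km


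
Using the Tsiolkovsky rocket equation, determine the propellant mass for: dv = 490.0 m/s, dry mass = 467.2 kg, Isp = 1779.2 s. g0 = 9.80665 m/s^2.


ve = Isp * g0 = 1779.2 * 9.80665 = 17447.991680 m/s
mass ratio = exp(dv/ve) = exp(490.0/17447.991680) = 1.02848152
m_prop = m_dry * (mr - 1) = 467.2 * (1.02848152 - 1)
m_prop = 13.3066 kg

13.3066 kg


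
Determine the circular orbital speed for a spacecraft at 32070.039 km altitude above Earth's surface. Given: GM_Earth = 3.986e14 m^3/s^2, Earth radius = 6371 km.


r = R_E + alt = 6371.0 + 32070.039 = 38441.0390 km = 3.8441039e+07 m
v = sqrt(mu/r) = sqrt(3.986e14 / 3.8441039e+07) = 3220.1128 m/s = 3.2201 km/s

3.2201 km/s


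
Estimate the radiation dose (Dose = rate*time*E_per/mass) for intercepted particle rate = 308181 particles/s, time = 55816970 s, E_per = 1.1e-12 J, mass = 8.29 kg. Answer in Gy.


Total energy deposited = rate * time * E_per
  = 308181 * 55816970 * 1.1e-12 = 18.9219 J
Dose = E_total / mass = 18.9219 / 8.29
Dose = 2.2825 Gy

2.2825 Gy


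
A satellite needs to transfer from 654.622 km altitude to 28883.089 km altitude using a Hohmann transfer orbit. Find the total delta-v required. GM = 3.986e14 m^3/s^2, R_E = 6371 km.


r1 = 7025.6220 km = 7.025622e+06 m
r2 = 35254.0890 km = 3.5254089e+07 m
dv1 = sqrt(mu/r1)*(sqrt(2*r2/(r1+r2)) - 1) = 2194.7477 m/s
dv2 = sqrt(mu/r2)*(1 - sqrt(2*r1/(r1+r2))) = 1424.0594 m/s
total dv = |dv1| + |dv2| = 2194.7477 + 1424.0594 = 3618.8071 m/s = 3.6188 km/s

3.6188 km/s


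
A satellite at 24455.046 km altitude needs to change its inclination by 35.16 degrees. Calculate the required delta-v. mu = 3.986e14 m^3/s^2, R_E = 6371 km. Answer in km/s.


r = 30826.0460 km = 3.0826046e+07 m
V = sqrt(mu/r) = 3595.9176 m/s
di = 35.16 deg = 0.6136578 rad
dV = 2*V*sin(di/2) = 2*3595.9176*sin(0.3068289)
dV = 2172.2014 m/s = 2.1722 km/s

2.1722 km/s


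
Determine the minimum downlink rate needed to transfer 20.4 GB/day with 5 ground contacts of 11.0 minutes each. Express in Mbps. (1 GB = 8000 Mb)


total contact time = 5 * 11.0 * 60 = 3300.0000 s
data = 20.4 GB = 163200.0000 Mb
rate = 163200.0000 / 3300.0000 = 49.4545 Mbps

49.4545 Mbps


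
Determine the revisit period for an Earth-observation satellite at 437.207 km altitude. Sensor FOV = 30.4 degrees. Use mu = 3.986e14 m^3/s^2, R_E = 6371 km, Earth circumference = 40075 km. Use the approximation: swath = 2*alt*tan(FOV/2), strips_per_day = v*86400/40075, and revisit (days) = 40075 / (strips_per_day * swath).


swath = 2*437.207*tan(0.26529) = 237.5730 km
v = sqrt(mu/r) = 7651.6002 m/s = 7.6516 km/s
strips/day = v*86400/40075 = 7.6516*86400/40075 = 16.4965
coverage/day = strips * swath = 16.4965 * 237.5730 = 3919.1295 km
revisit = 40075 / 3919.1295 = 10.2255 days

10.2255 days


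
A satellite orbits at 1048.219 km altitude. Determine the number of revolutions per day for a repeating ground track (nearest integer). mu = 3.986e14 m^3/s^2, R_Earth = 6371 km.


r = 7.419219e+06 m
T = 2*pi*sqrt(r^3/mu) = 6359.8739 s = 105.9979 min
revs/day = 1440 / 105.9979 = 13.5852
Rounded: 14 revolutions per day

14 revolutions per day


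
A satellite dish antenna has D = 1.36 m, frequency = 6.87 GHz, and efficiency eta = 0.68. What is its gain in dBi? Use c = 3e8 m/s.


lambda = c/f = 3e8 / 6.87e+09 = 0.04366812 m
G = eta*(pi*D/lambda)^2 = 0.68*(pi*1.36/0.04366812)^2
G = 6509.6470 (linear)
G = 10*log10(6509.6470) = 38.1356 dBi

38.1356 dBi


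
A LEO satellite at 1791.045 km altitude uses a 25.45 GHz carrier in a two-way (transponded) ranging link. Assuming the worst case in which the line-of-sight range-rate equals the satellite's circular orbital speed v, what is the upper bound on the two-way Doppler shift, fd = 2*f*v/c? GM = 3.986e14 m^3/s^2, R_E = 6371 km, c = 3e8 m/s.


r = 8.162045e+06 m
v = sqrt(mu/r) = 6988.2616 m/s (worst-case radial velocity)
f = 25.45 GHz = 2.545e+10 Hz
fd = 2*f*v/c = 2*2.545e+10*6988.2616/3.0e+08
fd = 1.1856751e+06 Hz

1.1857e+06 Hz


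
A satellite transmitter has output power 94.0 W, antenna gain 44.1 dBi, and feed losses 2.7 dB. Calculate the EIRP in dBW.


Pt = 94.0 W = 19.7313 dBW
EIRP = Pt_dBW + Gt - losses = 19.7313 + 44.1 - 2.7 = 61.1313 dBW

61.1313 dBW


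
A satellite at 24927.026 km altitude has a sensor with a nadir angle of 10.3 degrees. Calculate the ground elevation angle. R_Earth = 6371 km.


r = R_E + alt = 31298.0260 km
Law of sines in the satellite / Earth-center / ground-point triangle:
  sin(nadir)/R_E = sin(90 + el)/r  =>  cos(el) = (r/R_E)*sin(nadir)
cos(el) = (31298.0260 / 6371.0000) * sin(10.3 deg) = 0.8783796
el = arccos(0.8783796) = 28.5525 deg
(Earth-central angle = 90 - nadir - el = 51.1475 deg)

28.5525 degrees


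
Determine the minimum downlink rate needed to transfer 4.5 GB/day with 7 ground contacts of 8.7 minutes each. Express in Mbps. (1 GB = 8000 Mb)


total contact time = 7 * 8.7 * 60 = 3654.0000 s
data = 4.5 GB = 36000.0000 Mb
rate = 36000.0000 / 3654.0000 = 9.8522 Mbps

9.8522 Mbps


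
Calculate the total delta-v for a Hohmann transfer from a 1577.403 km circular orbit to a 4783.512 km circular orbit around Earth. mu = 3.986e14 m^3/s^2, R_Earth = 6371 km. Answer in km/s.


r1 = 7948.4030 km = 7.948403e+06 m
r2 = 11154.5120 km = 1.1154512e+07 m
dv1 = sqrt(mu/r1)*(sqrt(2*r2/(r1+r2)) - 1) = 571.2228 m/s
dv2 = sqrt(mu/r2)*(1 - sqrt(2*r1/(r1+r2))) = 524.6643 m/s
total dv = |dv1| + |dv2| = 571.2228 + 524.6643 = 1095.8871 m/s = 1.0959 km/s

1.0959 km/s


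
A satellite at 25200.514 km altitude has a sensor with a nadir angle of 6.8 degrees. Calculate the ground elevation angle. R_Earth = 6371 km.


r = R_E + alt = 31571.5140 km
Law of sines in the satellite / Earth-center / ground-point triangle:
  sin(nadir)/R_E = sin(90 + el)/r  =>  cos(el) = (r/R_E)*sin(nadir)
cos(el) = (31571.5140 / 6371.0000) * sin(6.8 deg) = 0.5867513
el = arccos(0.5867513) = 54.0732 deg
(Earth-central angle = 90 - nadir - el = 29.1268 deg)

54.0732 degrees


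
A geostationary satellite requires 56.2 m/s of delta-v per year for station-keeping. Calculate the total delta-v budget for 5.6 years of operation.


dV = rate * years = 56.2 * 5.6
dV = 314.7200 m/s

314.7200 m/s


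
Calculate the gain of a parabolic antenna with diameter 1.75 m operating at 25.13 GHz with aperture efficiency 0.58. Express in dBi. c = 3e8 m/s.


lambda = c/f = 3e8 / 2.513e+10 = 0.01193792 m
G = eta*(pi*D/lambda)^2 = 0.58*(pi*1.75/0.01193792)^2
G = 123011.6670 (linear)
G = 10*log10(123011.6670) = 50.8995 dBi

50.8995 dBi


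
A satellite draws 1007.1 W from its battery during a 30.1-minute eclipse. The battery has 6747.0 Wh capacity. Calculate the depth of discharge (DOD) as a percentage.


E_used = P * t / 60 = 1007.1 * 30.1 / 60 = 505.2285 Wh
DOD = E_used / E_total * 100 = 505.2285 / 6747.0 * 100
DOD = 7.4882 %

7.4882 %


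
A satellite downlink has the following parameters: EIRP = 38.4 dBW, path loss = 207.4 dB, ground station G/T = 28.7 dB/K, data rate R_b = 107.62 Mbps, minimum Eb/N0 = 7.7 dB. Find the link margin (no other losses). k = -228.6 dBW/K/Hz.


C/N0 = EIRP - FSPL + G/T - k = 38.4 - 207.4 + 28.7 - (-228.6)
C/N0 = 88.3000 dB-Hz
R_b = 107.62 Mbps = 1.0762e+08 bps -> 10*log10(R_b) = 80.3189 dB-Hz
Eb/N0 = C/N0 - 10*log10(R_b) = 88.3000 - 80.3189 = 7.9811 dB
Margin = Eb/N0 - Eb/N0_req = 7.9811 - 7.7 = 0.2810701 dB (link closes)

0.2811 dB


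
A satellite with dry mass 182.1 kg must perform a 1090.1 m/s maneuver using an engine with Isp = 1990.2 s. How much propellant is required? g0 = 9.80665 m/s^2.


ve = Isp * g0 = 1990.2 * 9.80665 = 19517.194830 m/s
mass ratio = exp(dv/ve) = exp(1090.1/19517.194830) = 1.05744256
m_prop = m_dry * (mr - 1) = 182.1 * (1.05744256 - 1)
m_prop = 10.4603 kg

10.4603 kg


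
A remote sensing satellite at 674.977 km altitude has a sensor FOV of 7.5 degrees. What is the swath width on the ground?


FOV = 7.5 deg = 0.1308997 rad
swath = 2 * alt * tan(FOV/2) = 2 * 674.977 * tan(0.06544985)
swath = 2 * 674.977 * 0.06554346
swath = 88.4807 km

88.4807 km


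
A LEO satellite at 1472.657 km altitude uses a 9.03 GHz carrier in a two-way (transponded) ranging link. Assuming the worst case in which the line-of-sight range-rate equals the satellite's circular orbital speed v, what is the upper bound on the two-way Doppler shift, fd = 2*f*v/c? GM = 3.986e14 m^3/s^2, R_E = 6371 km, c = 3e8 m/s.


r = 7.843657e+06 m
v = sqrt(mu/r) = 7128.6838 m/s (worst-case radial velocity)
f = 9.03 GHz = 9.03e+09 Hz
fd = 2*f*v/c = 2*9.03e+09*7128.6838/3.0e+08
fd = 429146.7634 Hz

429146.7634 Hz


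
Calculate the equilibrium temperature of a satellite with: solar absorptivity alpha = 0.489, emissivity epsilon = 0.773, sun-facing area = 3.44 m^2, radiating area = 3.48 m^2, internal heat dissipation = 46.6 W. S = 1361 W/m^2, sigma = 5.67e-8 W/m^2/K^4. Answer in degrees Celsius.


Numerator = alpha*S*A_sun + Q_int = 0.489*1361*3.44 + 46.6 = 2336.0198 W
Denominator = eps*sigma*A_rad = 0.773*5.67e-8*3.48 = 1.5252527e-07 W/K^4
T^4 = 1.5315625e+10 K^4
T = 351.7902 K = 78.6402 C

78.6402 degrees Celsius


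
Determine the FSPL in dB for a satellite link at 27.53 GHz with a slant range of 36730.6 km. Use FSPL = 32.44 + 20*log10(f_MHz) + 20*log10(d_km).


f = 27.53 GHz = 27530.0000 MHz
d = 36730.6 km
FSPL = 32.44 + 20*log10(27530.0000) + 20*log10(36730.6)
FSPL = 32.44 + 88.7961 + 91.3006
FSPL = 212.5367 dB

212.5367 dB


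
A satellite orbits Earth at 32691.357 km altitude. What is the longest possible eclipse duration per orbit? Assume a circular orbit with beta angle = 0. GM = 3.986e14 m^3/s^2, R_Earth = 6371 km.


r = 39062.3570 km
T = 1280.5532 min
Eclipse fraction = arcsin(R_E/r)/pi = arcsin(6371.0000/39062.3570)/pi
= arcsin(0.1630982)/pi = 0.05214874
Eclipse duration = 0.05214874 * 1280.5532 = 66.7792 min

66.7792 minutes


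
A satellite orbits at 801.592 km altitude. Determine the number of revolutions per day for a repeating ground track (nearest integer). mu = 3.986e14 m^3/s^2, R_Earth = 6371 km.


r = 7.172592e+06 m
T = 2*pi*sqrt(r^3/mu) = 6045.4052 s = 100.7568 min
revs/day = 1440 / 100.7568 = 14.2918
Rounded: 14 revolutions per day

14 revolutions per day


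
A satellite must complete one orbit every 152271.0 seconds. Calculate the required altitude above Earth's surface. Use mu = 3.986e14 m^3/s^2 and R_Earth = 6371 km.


T = 152271.0 s
r = (mu*T^2/(4*pi^2))^(1/3) = (3.986e14 * 152271.0^2 / (4*pi^2))^(1/3)
r = 6.1631677e+07 m = 61631.6771 km
alt = r - R_E = 61631.6771 - 6371 = 55260.6771 km

55260.6771 km


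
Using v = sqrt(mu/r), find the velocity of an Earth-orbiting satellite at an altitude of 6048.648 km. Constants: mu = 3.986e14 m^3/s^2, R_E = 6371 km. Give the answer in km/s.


r = R_E + alt = 6371.0 + 6048.648 = 12419.6480 km = 1.2419648e+07 m
v = sqrt(mu/r) = sqrt(3.986e14 / 1.2419648e+07) = 5665.1838 m/s = 5.6652 km/s

5.6652 km/s


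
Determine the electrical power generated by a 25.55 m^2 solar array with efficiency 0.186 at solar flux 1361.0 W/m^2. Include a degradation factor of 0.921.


P = area * eta * S * degradation
P = 25.55 * 0.186 * 1361.0 * 0.921
P = 5956.9178 W

5956.9178 W


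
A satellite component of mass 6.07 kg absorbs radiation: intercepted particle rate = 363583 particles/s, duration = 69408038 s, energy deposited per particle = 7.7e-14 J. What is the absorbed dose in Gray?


Total energy deposited = rate * time * E_per
  = 363583 * 69408038 * 7.7e-14 = 1.9431 J
Dose = E_total / mass = 1.9431 / 6.07
Dose = 0.3201219 Gy

0.3201 Gy


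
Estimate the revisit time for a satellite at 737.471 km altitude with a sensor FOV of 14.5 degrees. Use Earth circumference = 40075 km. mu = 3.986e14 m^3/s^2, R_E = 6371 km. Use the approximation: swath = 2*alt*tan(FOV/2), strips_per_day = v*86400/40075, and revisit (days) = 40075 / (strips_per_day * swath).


swath = 2*737.471*tan(0.1265364) = 187.6363 km
v = sqrt(mu/r) = 7488.2537 m/s = 7.4883 km/s
strips/day = v*86400/40075 = 7.4883*86400/40075 = 16.1444
coverage/day = strips * swath = 16.1444 * 187.6363 = 3029.2678 km
revisit = 40075 / 3029.2678 = 13.2293 days

13.2293 days


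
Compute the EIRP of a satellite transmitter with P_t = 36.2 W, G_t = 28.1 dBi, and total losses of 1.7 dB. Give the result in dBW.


Pt = 36.2 W = 15.5871 dBW
EIRP = Pt_dBW + Gt - losses = 15.5871 + 28.1 - 1.7 = 41.9871 dBW

41.9871 dBW


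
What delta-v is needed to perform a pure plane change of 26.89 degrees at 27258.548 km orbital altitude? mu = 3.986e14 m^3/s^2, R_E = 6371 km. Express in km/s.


r = 33629.5480 km = 3.3629548e+07 m
V = sqrt(mu/r) = 3442.7710 m/s
di = 26.89 deg = 0.469319 rad
dV = 2*V*sin(di/2) = 2*3442.7710*sin(0.2346595)
dV = 1600.9701 m/s = 1.6010 km/s

1.6010 km/s


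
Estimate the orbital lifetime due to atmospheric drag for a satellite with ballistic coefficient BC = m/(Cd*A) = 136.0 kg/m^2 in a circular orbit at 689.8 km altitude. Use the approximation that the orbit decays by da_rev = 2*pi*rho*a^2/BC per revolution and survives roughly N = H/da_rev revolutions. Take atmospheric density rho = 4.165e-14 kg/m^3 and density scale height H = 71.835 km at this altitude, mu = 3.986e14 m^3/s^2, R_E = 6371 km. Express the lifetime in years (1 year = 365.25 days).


a = R_E + alt = 7060.8000 km = 7.0608e+06 m
da_rev = 2*pi*rho*a^2/BC = 2*pi*4.165e-14*(7.0608e+06)^2/136.0 = 0.0959320634 m per revolution
N = H/da_rev = 71835.0000 m / 0.0959320634 m = 748811.1631 revolutions
P = 2*pi*sqrt(a^3/mu) = 5904.6218 s
lifetime = N*P = 748811.1631 * 5904.6218 = 4.4214467e+09 s = 51174.1519 days
years = 51174.1519 / 365.25 = 140.1072 years

140.1072 years


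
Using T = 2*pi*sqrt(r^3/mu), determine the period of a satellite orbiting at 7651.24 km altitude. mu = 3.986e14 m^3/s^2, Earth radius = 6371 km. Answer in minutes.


r = 14022.2400 km = 1.402224e+07 m
T = 2*pi*sqrt(r^3/mu) = 2*pi*sqrt(2.7570979e+21 / 3.986e14)
T = 16524.8420 s = 275.4140 min

275.4140 minutes


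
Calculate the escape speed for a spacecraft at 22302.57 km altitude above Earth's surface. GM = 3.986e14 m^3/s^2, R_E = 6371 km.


r = 6371.0 + 22302.57 = 28673.5700 km = 2.867357e+07 m
v_esc = sqrt(2*mu/r) = sqrt(2*3.986e14 / 2.867357e+07)
v_esc = 5272.8178 m/s = 5.2728 km/s

5.2728 km/s


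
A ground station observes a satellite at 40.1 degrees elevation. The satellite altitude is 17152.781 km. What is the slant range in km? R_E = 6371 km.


h = 17152.781 km, el = 40.1 deg
d = -R_E*sin(el) + sqrt((R_E*sin(el))^2 + 2*R_E*h + h^2)
d = -6371.0000*sin(0.699877) + sqrt((6371.0000*0.6441236)^2 + 2*6371.0000*17152.781 + 17152.781^2)
d = 18909.7427 km

18909.7427 km


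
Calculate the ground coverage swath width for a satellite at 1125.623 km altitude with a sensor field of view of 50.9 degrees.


FOV = 50.9 deg = 0.8883726 rad
swath = 2 * alt * tan(FOV/2) = 2 * 1125.623 * tan(0.4441863)
swath = 2 * 1125.623 * 0.4759048
swath = 1071.3787 km

1071.3787 km


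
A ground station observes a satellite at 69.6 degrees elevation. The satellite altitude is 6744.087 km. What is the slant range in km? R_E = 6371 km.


h = 6744.087 km, el = 69.6 deg
d = -R_E*sin(el) + sqrt((R_E*sin(el))^2 + 2*R_E*h + h^2)
d = -6371.0000*sin(1.2147) + sqrt((6371.0000*0.937282)^2 + 2*6371.0000*6744.087 + 6744.087^2)
d = 6954.2782 km

6954.2782 km


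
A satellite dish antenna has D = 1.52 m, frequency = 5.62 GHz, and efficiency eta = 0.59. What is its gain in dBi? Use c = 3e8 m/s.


lambda = c/f = 3e8 / 5.62e+09 = 0.05338078 m
G = eta*(pi*D/lambda)^2 = 0.59*(pi*1.52/0.05338078)^2
G = 4721.3811 (linear)
G = 10*log10(4721.3811) = 36.7407 dBi

36.7407 dBi


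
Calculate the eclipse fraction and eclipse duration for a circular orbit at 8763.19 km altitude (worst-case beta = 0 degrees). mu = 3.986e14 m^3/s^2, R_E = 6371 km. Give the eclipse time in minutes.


r = 15134.1900 km
T = 308.8153 min
Eclipse fraction = arcsin(R_E/r)/pi = arcsin(6371.0000/15134.1900)/pi
= arcsin(0.4209674)/pi = 0.1383093
Eclipse duration = 0.1383093 * 308.8153 = 42.7120 min

42.7120 minutes


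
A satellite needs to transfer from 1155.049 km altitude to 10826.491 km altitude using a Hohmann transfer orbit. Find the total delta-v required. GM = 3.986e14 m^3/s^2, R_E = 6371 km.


r1 = 7526.0490 km = 7.526049e+06 m
r2 = 17197.4910 km = 1.7197491e+07 m
dv1 = sqrt(mu/r1)*(sqrt(2*r2/(r1+r2)) - 1) = 1306.2068 m/s
dv2 = sqrt(mu/r2)*(1 - sqrt(2*r1/(r1+r2))) = 1057.8682 m/s
total dv = |dv1| + |dv2| = 1306.2068 + 1057.8682 = 2364.0750 m/s = 2.3641 km/s

2.3641 km/s


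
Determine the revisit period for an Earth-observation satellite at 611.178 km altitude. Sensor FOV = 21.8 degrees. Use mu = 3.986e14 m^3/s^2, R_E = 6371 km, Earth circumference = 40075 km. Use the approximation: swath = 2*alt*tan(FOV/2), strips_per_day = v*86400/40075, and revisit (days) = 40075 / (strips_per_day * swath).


swath = 2*611.178*tan(0.1902409) = 235.3887 km
v = sqrt(mu/r) = 7555.6736 m/s = 7.5557 km/s
strips/day = v*86400/40075 = 7.5557*86400/40075 = 16.2897
coverage/day = strips * swath = 16.2897 * 235.3887 = 3834.4135 km
revisit = 40075 / 3834.4135 = 10.4514 days

10.4514 days


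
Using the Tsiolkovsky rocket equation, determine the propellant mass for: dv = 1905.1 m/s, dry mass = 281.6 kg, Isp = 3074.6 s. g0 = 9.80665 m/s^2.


ve = Isp * g0 = 3074.6 * 9.80665 = 30151.526090 m/s
mass ratio = exp(dv/ve) = exp(1905.1/30151.526090) = 1.06522303
m_prop = m_dry * (mr - 1) = 281.6 * (1.06522303 - 1)
m_prop = 18.3668 kg

18.3668 kg


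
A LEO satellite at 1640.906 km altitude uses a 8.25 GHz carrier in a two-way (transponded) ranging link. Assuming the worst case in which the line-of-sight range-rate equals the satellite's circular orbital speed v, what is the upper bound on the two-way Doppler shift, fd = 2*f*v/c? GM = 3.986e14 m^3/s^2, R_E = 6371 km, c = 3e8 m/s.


r = 8.011906e+06 m
v = sqrt(mu/r) = 7053.4359 m/s (worst-case radial velocity)
f = 8.25 GHz = 8.25e+09 Hz
fd = 2*f*v/c = 2*8.25e+09*7053.4359/3.0e+08
fd = 387938.9751 Hz

387938.9751 Hz


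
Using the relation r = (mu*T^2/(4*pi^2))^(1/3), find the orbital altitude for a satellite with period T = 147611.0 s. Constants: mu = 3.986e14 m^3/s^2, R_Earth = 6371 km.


T = 147611.0 s
r = (mu*T^2/(4*pi^2))^(1/3) = (3.986e14 * 147611.0^2 / (4*pi^2))^(1/3)
r = 6.0367752e+07 m = 60367.7516 km
alt = r - R_E = 60367.7516 - 6371 = 53996.7516 km

53996.7516 km
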